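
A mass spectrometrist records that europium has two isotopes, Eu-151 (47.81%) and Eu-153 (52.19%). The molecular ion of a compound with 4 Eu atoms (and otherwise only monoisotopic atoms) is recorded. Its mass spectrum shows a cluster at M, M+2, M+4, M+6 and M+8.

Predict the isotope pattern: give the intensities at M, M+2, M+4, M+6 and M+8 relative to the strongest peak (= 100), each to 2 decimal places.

13.99 : 61.07 : 100.00 : 72.77 : 19.86

The 4 Eu atoms are independent, so intensities follow the terms of (0.4781 + 0.5219)^4.
P(M) = 0.4781^4 = 0.052249
P(M+2) = 4 × 0.4781^3 × 0.5219^1 = 0.228141
P(M+4) = 6 × 0.4781^2 × 0.5219^2 = 0.373563
P(M+6) = 4 × 0.4781^1 × 0.5219^3 = 0.271857
P(M+8) = 0.5219^4 = 0.074191
The M+4 peak is largest (0.373563); scaling to 100 gives 13.99 : 61.07 : 100.00 : 72.77 : 19.86.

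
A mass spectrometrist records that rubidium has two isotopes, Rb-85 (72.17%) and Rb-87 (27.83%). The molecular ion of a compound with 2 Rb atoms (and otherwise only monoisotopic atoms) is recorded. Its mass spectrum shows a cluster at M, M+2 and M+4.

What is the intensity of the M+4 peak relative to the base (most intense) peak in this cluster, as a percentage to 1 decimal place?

Binomial terms of (0.7217 + 0.2783)^2: M 0.5209, M+2 0.4017, M+4 0.0775 → M is the base peak.
P(M) = C(2,0) × 0.7217^2 × 0.2783^0 = 1 × 0.52085089 × 1.0000 = 0.520851 (base)
P(M+4) = C(2,2) × 0.7217^0 × 0.2783^2 = 1 × 1.0000 × 0.07745089 = 0.077451
Relative intensity = 0.077451 / 0.520851 × 100 = 14.9

14.9%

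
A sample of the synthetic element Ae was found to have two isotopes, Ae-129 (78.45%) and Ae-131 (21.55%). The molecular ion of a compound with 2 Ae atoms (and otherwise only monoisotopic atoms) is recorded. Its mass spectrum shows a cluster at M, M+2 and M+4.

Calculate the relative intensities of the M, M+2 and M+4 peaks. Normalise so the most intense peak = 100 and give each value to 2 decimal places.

Each Ae atom is independently Ae-129 (p = 0.7845) or Ae-131 (q = 0.2155); the cluster is the binomial expansion (p + q)^2.
P(M) = 0.7845^2 = 0.615440
P(M+2) = 2 × 0.7845^1 × 0.2155^1 = 0.338120
P(M+4) = 0.2155^2 = 0.046440
The M peak is largest (0.615440); scaling to 100 gives 100.00 : 54.94 : 7.55.

100.00 : 54.94 : 7.55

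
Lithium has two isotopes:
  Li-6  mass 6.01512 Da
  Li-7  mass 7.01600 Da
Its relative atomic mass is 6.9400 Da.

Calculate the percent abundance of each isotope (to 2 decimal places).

Li-6: 7.59%, Li-7: 92.41%

Writing the weighted mean with unknown fraction x of Li-6:
6.01512·x + 7.01600·(1 − x) = 6.9400
(6.01512 − 7.01600)·x = 6.9400 − 7.01600
x = -0.07600 / -1.00088 = 0.07593 → 7.59% Li-6, 92.41% Li-7.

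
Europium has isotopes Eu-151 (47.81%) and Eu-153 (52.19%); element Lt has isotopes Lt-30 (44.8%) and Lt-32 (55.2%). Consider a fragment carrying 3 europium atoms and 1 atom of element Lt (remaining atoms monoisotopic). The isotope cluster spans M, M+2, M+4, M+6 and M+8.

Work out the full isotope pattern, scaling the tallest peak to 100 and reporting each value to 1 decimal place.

13.1 : 59.2 : 100.0 : 75.0 : 21.1

Europium pattern (n=3): 0.10928391 : 0.3578871 : 0.39067407 : 0.14215492
Element Lt pattern (n=1): 0.4480 : 0.5520
Convolve the two distributions (both contribute in 2-u steps):
  M: 0.10928391×0.4480 = 0.048959
  M+2: 0.10928391×0.5520 + 0.3578871×0.4480 = 0.220658
  M+4: 0.3578871×0.5520 + 0.39067407×0.4480 = 0.372576
  M+6: 0.39067407×0.5520 + 0.14215492×0.4480 = 0.279337
  M+8: 0.14215492×0.5520 = 0.078470
Scale to base peak (0.372576) = 100: 13.1 : 59.2 : 100.0 : 75.0 : 21.1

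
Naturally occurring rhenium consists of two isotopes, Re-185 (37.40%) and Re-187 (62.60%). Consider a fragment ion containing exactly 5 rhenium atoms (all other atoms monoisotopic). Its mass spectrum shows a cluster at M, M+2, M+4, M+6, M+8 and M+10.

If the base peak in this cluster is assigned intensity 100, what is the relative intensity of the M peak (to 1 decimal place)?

2.1

Term probabilities: M 0.0073, M+2 0.0612, M+4 0.2050, M+6 0.3431, M+8 0.2872, M+10 0.0961. Base peak = M+6.
P(M+6) = C(5,3) × 0.3740^2 × 0.6260^3 = 10 × 0.139876 × 0.24531438 = 0.343136 (base)
P(M) = C(5,0) × 0.3740^5 × 0.6260^0 = 1 × 0.00731742 × 1.0000 = 0.007317
Relative intensity = 0.007317 / 0.343136 × 100 = 2.1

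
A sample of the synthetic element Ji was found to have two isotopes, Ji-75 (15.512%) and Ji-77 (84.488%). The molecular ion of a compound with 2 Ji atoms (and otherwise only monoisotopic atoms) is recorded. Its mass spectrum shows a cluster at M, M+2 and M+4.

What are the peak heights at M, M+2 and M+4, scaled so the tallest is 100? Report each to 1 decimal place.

Expanding (0.15512 + 0.84488)^2:
P(M) = 0.15512^2 = 0.024062
P(M+2) = 2 × 0.15512^1 × 0.84488^1 = 0.262116
P(M+4) = 0.84488^2 = 0.713822
The M+4 peak is largest (0.713822); scaling to 100 gives 3.4 : 36.7 : 100.0.

3.4 : 36.7 : 100.0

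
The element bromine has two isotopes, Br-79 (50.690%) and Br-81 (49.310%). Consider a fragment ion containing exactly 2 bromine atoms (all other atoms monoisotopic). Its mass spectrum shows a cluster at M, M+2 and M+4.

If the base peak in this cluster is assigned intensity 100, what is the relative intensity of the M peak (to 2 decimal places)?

Binomial terms of (0.50690 + 0.49310)^2: M 0.2569, M+2 0.4999, M+4 0.2431 → M+2 is the base peak.
P(M+2) = C(2,1) × 0.50690^1 × 0.49310^1 = 2 × 0.5069 × 0.4931 = 0.499905 (base)
P(M) = C(2,0) × 0.50690^2 × 0.49310^0 = 1 × 0.25694761 × 1.0000 = 0.256948
Relative intensity = 0.256948 / 0.499905 × 100 = 51.40

51.40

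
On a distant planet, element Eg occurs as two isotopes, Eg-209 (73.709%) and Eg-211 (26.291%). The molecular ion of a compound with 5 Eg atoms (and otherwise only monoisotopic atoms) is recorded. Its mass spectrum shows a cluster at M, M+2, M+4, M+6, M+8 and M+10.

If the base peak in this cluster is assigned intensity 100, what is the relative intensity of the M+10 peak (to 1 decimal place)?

0.3

(0.73709 + 0.26291)^5 gives M 0.2176, M+2 0.3880, M+4 0.2768, M+6 0.0987, M+8 0.0176, M+10 0.0013; the largest is M+2.
P(M+2) = C(5,1) × 0.73709^4 × 0.26291^1 = 5 × 0.2951767 × 0.26291 = 0.388025 (base)
P(M+10) = C(5,5) × 0.73709^0 × 0.26291^5 = 1 × 1.0000 × 0.00125613 = 0.001256
Relative intensity = 0.001256 / 0.388025 × 100 = 0.3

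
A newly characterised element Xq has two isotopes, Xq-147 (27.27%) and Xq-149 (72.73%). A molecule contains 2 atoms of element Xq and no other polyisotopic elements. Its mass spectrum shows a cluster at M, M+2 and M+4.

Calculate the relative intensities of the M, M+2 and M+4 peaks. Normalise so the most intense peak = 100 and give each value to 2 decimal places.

The 2 Xq atoms are independent, so intensities follow the terms of (0.2727 + 0.7273)^2.
P(M) = 0.2727^2 = 0.074365
P(M+2) = 2 × 0.2727^1 × 0.7273^1 = 0.396669
P(M+4) = 0.7273^2 = 0.528965
The M+4 peak is largest (0.528965); scaling to 100 gives 14.06 : 74.99 : 100.00.

14.06 : 74.99 : 100.00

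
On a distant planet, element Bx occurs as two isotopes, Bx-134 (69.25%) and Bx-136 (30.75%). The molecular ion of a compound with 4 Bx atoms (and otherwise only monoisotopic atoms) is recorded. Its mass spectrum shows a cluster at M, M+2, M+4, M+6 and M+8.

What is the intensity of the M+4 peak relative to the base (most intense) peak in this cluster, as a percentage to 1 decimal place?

(0.6925 + 0.3075)^4 gives M 0.2300, M+2 0.4085, M+4 0.2721, M+6 0.0805, M+8 0.0089; the largest is M+2.
P(M+2) = C(4,1) × 0.6925^3 × 0.3075^1 = 4 × 0.3320927 × 0.3075 = 0.408474 (base)
P(M+4) = C(4,2) × 0.6925^2 × 0.3075^2 = 6 × 0.47955625 × 0.09455625 = 0.272070
Relative intensity = 0.272070 / 0.408474 × 100 = 66.6

66.6%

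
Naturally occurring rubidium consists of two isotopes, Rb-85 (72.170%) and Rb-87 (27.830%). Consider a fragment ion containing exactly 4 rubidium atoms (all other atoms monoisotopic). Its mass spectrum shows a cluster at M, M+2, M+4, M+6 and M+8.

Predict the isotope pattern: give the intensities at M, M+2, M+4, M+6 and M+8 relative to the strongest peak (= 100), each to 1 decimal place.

The 4 Rb atoms are independent, so intensities follow the terms of (0.72170 + 0.27830)^4.
P(M) = 0.72170^4 = 0.271286
P(M+2) = 4 × 0.72170^3 × 0.27830^1 = 0.418450
P(M+4) = 6 × 0.72170^2 × 0.27830^2 = 0.242042
P(M+6) = 4 × 0.72170^1 × 0.27830^3 = 0.062224
P(M+8) = 0.27830^4 = 0.005999
The M+2 peak is largest (0.418450); scaling to 100 gives 64.8 : 100.0 : 57.8 : 14.9 : 1.4.

64.8 : 100.0 : 57.8 : 14.9 : 1.4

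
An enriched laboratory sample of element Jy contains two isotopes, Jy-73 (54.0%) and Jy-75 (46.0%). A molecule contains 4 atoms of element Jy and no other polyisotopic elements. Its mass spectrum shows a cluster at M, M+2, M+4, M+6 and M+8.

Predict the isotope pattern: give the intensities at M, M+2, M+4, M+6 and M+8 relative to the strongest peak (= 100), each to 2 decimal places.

Expanding (0.540 + 0.460)^4:
P(M) = 0.540^4 = 0.085031
P(M+2) = 4 × 0.540^3 × 0.460^1 = 0.289734
P(M+4) = 6 × 0.540^2 × 0.460^2 = 0.370215
P(M+6) = 4 × 0.540^1 × 0.460^3 = 0.210246
P(M+8) = 0.460^4 = 0.044775
The M+4 peak is largest (0.370215); scaling to 100 gives 22.97 : 78.26 : 100.00 : 56.79 : 12.09.

22.97 : 78.26 : 100.00 : 56.79 : 12.09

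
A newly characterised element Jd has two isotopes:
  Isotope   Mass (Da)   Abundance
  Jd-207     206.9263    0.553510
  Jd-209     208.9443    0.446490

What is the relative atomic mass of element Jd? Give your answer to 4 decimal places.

207.8273 Da

Ar = Σ fᵢ·mᵢ = 0.553510 × 206.9263 + 0.446490 × 208.9443
= 114.53578 + 93.29154 = 207.82732 Da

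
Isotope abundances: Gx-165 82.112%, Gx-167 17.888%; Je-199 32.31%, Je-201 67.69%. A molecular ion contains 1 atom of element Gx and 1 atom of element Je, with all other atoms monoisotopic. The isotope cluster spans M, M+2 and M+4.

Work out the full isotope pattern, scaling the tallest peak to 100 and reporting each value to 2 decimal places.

43.24 : 100.00 : 19.73

Element Gx pattern (n=1): 0.82112 : 0.17888
Element Je pattern (n=1): 0.3231 : 0.6769
Convolve the two distributions (both contribute in 2-u steps):
  M: 0.82112×0.3231 = 0.265304
  M+2: 0.82112×0.6769 + 0.17888×0.3231 = 0.613612
  M+4: 0.17888×0.6769 = 0.121084
Scale to base peak (0.613612) = 100: 43.24 : 100.00 : 19.73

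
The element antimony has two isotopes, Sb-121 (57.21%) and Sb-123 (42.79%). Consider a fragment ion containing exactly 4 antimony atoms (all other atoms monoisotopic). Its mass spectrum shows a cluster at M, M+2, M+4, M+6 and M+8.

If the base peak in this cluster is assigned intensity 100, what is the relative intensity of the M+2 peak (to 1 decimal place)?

Binomial terms of (0.5721 + 0.4279)^4: M 0.1071, M+2 0.3205, M+4 0.3596, M+6 0.1793, M+8 0.0335 → M+4 is the base peak.
P(M+4) = C(4,2) × 0.5721^2 × 0.4279^2 = 6 × 0.32729841 × 0.18309841 = 0.359567 (base)
P(M+2) = C(4,1) × 0.5721^3 × 0.4279^1 = 4 × 0.18724742 × 0.4279 = 0.320493
Relative intensity = 0.320493 / 0.359567 × 100 = 89.1

89.1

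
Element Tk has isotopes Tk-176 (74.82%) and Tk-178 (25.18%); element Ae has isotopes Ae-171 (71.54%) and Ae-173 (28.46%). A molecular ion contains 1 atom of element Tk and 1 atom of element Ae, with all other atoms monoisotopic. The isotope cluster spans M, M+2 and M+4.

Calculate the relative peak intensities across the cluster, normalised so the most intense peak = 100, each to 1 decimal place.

100.0 : 73.4 : 13.4

Element Tk pattern (n=1): 0.7482 : 0.2518
Element Ae pattern (n=1): 0.7154 : 0.2846
Convolve the two distributions (both contribute in 2-u steps):
  M: 0.7482×0.7154 = 0.535262
  M+2: 0.7482×0.2846 + 0.2518×0.7154 = 0.393075
  M+4: 0.2518×0.2846 = 0.071662
Scale to base peak (0.535262) = 100: 100.0 : 73.4 : 13.4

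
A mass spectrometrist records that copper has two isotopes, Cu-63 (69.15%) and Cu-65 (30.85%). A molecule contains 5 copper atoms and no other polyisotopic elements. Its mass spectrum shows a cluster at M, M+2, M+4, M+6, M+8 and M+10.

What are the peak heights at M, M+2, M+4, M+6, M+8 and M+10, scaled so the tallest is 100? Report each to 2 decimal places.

Each Cu atom is independently Cu-63 (p = 0.6915) or Cu-65 (q = 0.3085); the cluster is the binomial expansion (p + q)^5.
P(M) = 0.6915^5 = 0.158111
P(M+2) = 5 × 0.6915^4 × 0.3085^1 = 0.352691
P(M+4) = 10 × 0.6915^3 × 0.3085^2 = 0.314693
P(M+6) = 10 × 0.6915^2 × 0.3085^3 = 0.140394
P(M+8) = 5 × 0.6915^1 × 0.3085^4 = 0.031317
P(M+10) = 0.3085^5 = 0.002794
The M+2 peak is largest (0.352691); scaling to 100 gives 44.83 : 100.00 : 89.23 : 39.81 : 8.88 : 0.79.

44.83 : 100.00 : 89.23 : 39.81 : 8.88 : 0.79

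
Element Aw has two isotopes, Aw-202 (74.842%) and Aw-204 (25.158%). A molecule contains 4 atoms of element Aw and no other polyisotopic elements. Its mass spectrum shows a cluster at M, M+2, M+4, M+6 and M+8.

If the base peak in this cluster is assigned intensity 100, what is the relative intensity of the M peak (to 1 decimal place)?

Binomial terms of (0.74842 + 0.25158)^4: M 0.3137, M+2 0.4219, M+4 0.2127, M+6 0.0477, M+8 0.0040 → M+2 is the base peak.
P(M+2) = C(4,1) × 0.74842^3 × 0.25158^1 = 4 × 0.41921436 × 0.25158 = 0.421864 (base)
P(M) = C(4,0) × 0.74842^4 × 0.25158^0 = 1 × 0.31374841 × 1.0000 = 0.313748
Relative intensity = 0.313748 / 0.421864 × 100 = 74.4

74.4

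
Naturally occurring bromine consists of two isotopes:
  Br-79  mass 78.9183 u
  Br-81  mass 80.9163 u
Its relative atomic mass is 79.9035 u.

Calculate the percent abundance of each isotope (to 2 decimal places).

Writing the weighted mean with unknown fraction x of Br-79:
78.9183·x + 80.9163·(1 − x) = 79.9035
(78.9183 − 80.9163)·x = 79.9035 − 80.9163
x = -1.0128 / -1.9980 = 0.50691 → 50.69% Br-79, 49.31% Br-81.

Br-79: 50.69%, Br-81: 49.31%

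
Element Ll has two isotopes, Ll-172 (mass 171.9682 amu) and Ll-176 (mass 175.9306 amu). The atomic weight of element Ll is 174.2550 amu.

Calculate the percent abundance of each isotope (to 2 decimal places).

Ll-172: 42.29%, Ll-176: 57.71%

Let x be the fractional abundance of Ll-172; then Ll-176 has abundance 1 − x.
171.9682·x + 175.9306·(1 − x) = 174.2550
(171.9682 − 175.9306)·x = 174.2550 − 175.9306
x = -1.6756 / -3.9624 = 0.42288 → 42.29% Ll-172, 57.71% Ll-176.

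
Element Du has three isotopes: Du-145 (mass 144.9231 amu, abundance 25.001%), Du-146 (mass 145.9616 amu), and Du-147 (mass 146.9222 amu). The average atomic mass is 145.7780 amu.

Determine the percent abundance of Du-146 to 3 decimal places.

67.084%

The remaining 74.999% is split between Du-146 (fraction x) and Du-147 (fraction 0.74999 − x).
Substituting: 145.9616x + 146.9222(0.74999 − x) = 109.545775769
(145.9616 − 146.9222)x = -0.644405009  ⇒  x = 0.67084, y = 0.07915
Du-146: 67.084%, Du-147: 7.915%.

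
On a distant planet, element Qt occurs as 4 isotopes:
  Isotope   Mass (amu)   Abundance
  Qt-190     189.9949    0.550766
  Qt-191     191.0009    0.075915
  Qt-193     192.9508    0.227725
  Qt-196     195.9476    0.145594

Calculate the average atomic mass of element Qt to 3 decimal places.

191.611 amu

Average mass = Σ (abundance × isotope mass) = 0.550766 × 189.9949 + 0.075915 × 191.0009 + 0.227725 × 192.9508 + 0.145594 × 195.9476
= 104.64273 + 14.49983 + 43.93972 + 28.52879 = 191.61107 amu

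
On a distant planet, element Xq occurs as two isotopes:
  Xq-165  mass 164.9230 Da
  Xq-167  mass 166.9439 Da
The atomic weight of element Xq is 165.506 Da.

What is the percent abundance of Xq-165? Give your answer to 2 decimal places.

Let x be the fractional abundance of Xq-165; then Xq-167 has abundance 1 − x.
164.9230·x + 166.9439·(1 − x) = 165.506
(164.9230 − 166.9439)·x = 165.506 − 166.9439
x = -1.4379 / -2.0209 = 0.71151 → 71.15% Xq-165, 28.85% Xq-167.

71.15%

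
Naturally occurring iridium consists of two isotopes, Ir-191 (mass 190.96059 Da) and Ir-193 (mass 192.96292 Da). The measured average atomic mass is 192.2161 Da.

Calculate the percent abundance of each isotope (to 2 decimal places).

Ir-191: 37.30%, Ir-193: 62.70%

Let x be the fractional abundance of Ir-191; then Ir-193 has abundance 1 − x.
190.96059·x + 192.96292·(1 − x) = 192.2161
(190.96059 − 192.96292)·x = 192.2161 − 192.96292
x = -0.74682 / -2.00233 = 0.37298 → 37.30% Ir-191, 62.70% Ir-193.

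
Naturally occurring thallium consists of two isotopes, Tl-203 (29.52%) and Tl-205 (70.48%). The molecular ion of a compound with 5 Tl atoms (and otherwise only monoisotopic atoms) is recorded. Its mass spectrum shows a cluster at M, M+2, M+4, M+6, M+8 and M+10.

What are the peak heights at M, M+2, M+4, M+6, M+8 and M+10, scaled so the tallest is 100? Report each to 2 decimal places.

0.62 : 7.35 : 35.09 : 83.77 : 100.00 : 47.75

Each Tl atom is independently Tl-203 (p = 0.2952) or Tl-205 (q = 0.7048); the cluster is the binomial expansion (p + q)^5.
P(M) = 0.2952^5 = 0.002242
P(M+2) = 5 × 0.2952^4 × 0.7048^1 = 0.026761
P(M+4) = 10 × 0.2952^3 × 0.7048^2 = 0.127785
P(M+6) = 10 × 0.2952^2 × 0.7048^3 = 0.305092
P(M+8) = 5 × 0.2952^1 × 0.7048^4 = 0.364208
P(M+10) = 0.7048^5 = 0.173912
The M+8 peak is largest (0.364208); scaling to 100 gives 0.62 : 7.35 : 35.09 : 83.77 : 100.00 : 47.75.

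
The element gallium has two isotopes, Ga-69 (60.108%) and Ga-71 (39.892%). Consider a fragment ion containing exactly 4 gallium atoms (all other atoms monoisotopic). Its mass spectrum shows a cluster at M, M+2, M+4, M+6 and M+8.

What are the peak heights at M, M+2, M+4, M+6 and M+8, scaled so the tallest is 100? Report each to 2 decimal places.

37.67 : 100.00 : 99.55 : 44.05 : 7.31

The 4 Ga atoms are independent, so intensities follow the terms of (0.60108 + 0.39892)^4.
P(M) = 0.60108^4 = 0.130536
P(M+2) = 4 × 0.60108^3 × 0.39892^1 = 0.346531
P(M+4) = 6 × 0.60108^2 × 0.39892^2 = 0.344975
P(M+6) = 4 × 0.60108^1 × 0.39892^3 = 0.152633
P(M+8) = 0.39892^4 = 0.025325
The M+2 peak is largest (0.346531); scaling to 100 gives 37.67 : 100.00 : 99.55 : 44.05 : 7.31.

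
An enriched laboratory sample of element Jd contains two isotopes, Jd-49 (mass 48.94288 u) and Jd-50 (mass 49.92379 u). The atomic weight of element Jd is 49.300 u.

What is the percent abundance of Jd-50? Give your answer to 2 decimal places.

36.41%

Let x be the fractional abundance of Jd-49; then Jd-50 has abundance 1 − x.
48.94288·x + 49.92379·(1 − x) = 49.300
(48.94288 − 49.92379)·x = 49.300 − 49.92379
x = -0.62379 / -0.98091 = 0.63593 → 63.59% Jd-49, 36.41% Jd-50.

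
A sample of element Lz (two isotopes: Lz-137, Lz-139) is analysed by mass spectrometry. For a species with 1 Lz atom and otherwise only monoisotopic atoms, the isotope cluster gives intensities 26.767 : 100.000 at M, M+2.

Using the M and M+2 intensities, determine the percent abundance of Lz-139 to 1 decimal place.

78.9%

Let p = fractional abundance of Lz-137. I(M+2)/I(M) = [C(1,1)·p^0·(1−p)] / p^1 = 1·(1−p)/p = 100.000/26.767 = 3.7359
(1−p)/p = 3.7359/1 = 3.7359  ⇒  p = 1/(1 + 3.7359) = 0.2112
Lz-137: 21.1%, Lz-139: 78.9%.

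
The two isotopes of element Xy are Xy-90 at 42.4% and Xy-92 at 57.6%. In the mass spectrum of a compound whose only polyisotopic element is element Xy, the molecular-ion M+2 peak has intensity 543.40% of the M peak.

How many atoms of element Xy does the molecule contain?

4

For n independent Xy atoms, I(M+2)/I(M) = n · (abundance Xy-92) / (abundance Xy-90) = n · 0.576/0.424.
n = 5.4340 × 0.424/0.576 = 4.00 ≈ 4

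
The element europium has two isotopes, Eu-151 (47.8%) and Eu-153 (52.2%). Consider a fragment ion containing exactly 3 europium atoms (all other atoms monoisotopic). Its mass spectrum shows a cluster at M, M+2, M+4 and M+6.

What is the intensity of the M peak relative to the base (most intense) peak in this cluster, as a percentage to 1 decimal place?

28.0%

Binomial terms of (0.478 + 0.522)^3: M 0.1092, M+2 0.3578, M+4 0.3907, M+6 0.1422 → M+4 is the base peak.
P(M+4) = C(3,2) × 0.478^1 × 0.522^2 = 3 × 0.4780 × 0.272484 = 0.390742 (base)
P(M) = C(3,0) × 0.478^3 × 0.522^0 = 1 × 0.10921535 × 1.0000 = 0.109215
Relative intensity = 0.109215 / 0.390742 × 100 = 28.0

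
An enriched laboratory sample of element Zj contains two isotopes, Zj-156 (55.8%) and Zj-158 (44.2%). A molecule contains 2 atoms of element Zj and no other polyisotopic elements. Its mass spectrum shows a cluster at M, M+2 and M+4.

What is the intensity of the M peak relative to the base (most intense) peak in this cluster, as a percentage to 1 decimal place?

Binomial terms of (0.558 + 0.442)^2: M 0.3114, M+2 0.4933, M+4 0.1954 → M+2 is the base peak.
P(M+2) = C(2,1) × 0.558^1 × 0.442^1 = 2 × 0.5580 × 0.4420 = 0.493272 (base)
P(M) = C(2,0) × 0.558^2 × 0.442^0 = 1 × 0.311364 × 1.0000 = 0.311364
Relative intensity = 0.311364 / 0.493272 × 100 = 63.1

63.1%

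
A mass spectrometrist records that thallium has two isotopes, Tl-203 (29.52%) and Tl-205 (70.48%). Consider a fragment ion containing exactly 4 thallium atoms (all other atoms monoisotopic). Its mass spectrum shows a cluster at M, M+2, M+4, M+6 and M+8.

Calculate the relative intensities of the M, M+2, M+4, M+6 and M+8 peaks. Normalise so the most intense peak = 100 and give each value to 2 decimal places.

Expanding (0.2952 + 0.7048)^4:
P(M) = 0.2952^4 = 0.007594
P(M+2) = 4 × 0.2952^3 × 0.7048^1 = 0.072523
P(M+4) = 6 × 0.2952^2 × 0.7048^2 = 0.259726
P(M+6) = 4 × 0.2952^1 × 0.7048^3 = 0.413403
P(M+8) = 0.7048^4 = 0.246754
The M+6 peak is largest (0.413403); scaling to 100 gives 1.84 : 17.54 : 62.83 : 100.00 : 59.69.

1.84 : 17.54 : 62.83 : 100.00 : 59.69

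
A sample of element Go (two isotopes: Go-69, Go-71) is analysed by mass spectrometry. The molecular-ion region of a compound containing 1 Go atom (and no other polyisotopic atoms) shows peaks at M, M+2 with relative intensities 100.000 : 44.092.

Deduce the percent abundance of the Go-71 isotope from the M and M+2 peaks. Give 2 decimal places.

30.60%

If p is the fraction of Go that is Go-69, then I(M+2)/I(M) = [C(1,1)·p^0·(1−p)] / p^1 = 1·(1−p)/p = 44.092/100.000 = 0.4409
(1−p)/p = 0.4409/1 = 0.4409  ⇒  p = 1/(1 + 0.4409) = 0.6940
Go-69: 69.40%, Go-71: 30.60%.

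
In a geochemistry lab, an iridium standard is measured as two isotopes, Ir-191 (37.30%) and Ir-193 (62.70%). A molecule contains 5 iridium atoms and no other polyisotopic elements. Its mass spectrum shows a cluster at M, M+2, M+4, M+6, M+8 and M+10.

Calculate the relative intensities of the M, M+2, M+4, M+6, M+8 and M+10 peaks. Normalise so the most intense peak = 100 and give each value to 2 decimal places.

Expanding (0.3730 + 0.6270)^5:
P(M) = 0.3730^5 = 0.007220
P(M+2) = 5 × 0.3730^4 × 0.6270^1 = 0.060684
P(M+4) = 10 × 0.3730^3 × 0.6270^2 = 0.204015
P(M+6) = 10 × 0.3730^2 × 0.6270^3 = 0.342942
P(M+8) = 5 × 0.3730^1 × 0.6270^4 = 0.288237
P(M+10) = 0.6270^5 = 0.096903
The M+6 peak is largest (0.342942); scaling to 100 gives 2.11 : 17.70 : 59.49 : 100.00 : 84.05 : 28.26.

2.11 : 17.70 : 59.49 : 100.00 : 84.05 : 28.26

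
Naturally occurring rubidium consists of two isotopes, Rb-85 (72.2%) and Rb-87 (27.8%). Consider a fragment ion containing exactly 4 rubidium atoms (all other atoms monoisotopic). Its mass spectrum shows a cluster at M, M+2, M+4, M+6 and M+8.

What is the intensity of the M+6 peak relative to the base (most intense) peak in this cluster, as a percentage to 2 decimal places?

Binomial terms of (0.722 + 0.278)^4: M 0.2717, M+2 0.4185, M+4 0.2417, M+6 0.0620, M+8 0.0060 → M+2 is the base peak.
P(M+2) = C(4,1) × 0.722^3 × 0.278^1 = 4 × 0.37636705 × 0.2780 = 0.418520 (base)
P(M+6) = C(4,3) × 0.722^1 × 0.278^3 = 4 × 0.7220 × 0.02148495 = 0.062049
Relative intensity = 0.062049 / 0.418520 × 100 = 14.83

14.83%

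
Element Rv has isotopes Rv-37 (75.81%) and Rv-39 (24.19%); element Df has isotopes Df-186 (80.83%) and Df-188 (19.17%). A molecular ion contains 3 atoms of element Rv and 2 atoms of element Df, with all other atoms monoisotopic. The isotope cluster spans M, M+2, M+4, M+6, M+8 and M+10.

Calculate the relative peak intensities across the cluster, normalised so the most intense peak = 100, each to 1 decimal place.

69.9 : 100.0 : 57.0 : 16.2 : 2.3 : 0.1

Element Rv pattern (n=3): 0.4356919 : 0.41707112 : 0.13308205 : 0.01415493
Element Df pattern (n=2): 0.65334889 : 0.30990222 : 0.03674889
Convolve the two distributions (both contribute in 2-u steps):
  M: 0.4356919×0.65334889 = 0.284659
  M+2: 0.4356919×0.30990222 + 0.41707112×0.65334889 = 0.407515
  M+4: 0.4356919×0.03674889 + 0.41707112×0.30990222 + 0.13308205×0.65334889 = 0.232211
  M+6: 0.41707112×0.03674889 + 0.13308205×0.30990222 + 0.01415493×0.65334889 = 0.065817
  M+8: 0.13308205×0.03674889 + 0.01415493×0.30990222 = 0.009277
  M+10: 0.01415493×0.03674889 = 0.000520
Scale to base peak (0.407515) = 100: 69.9 : 100.0 : 57.0 : 16.2 : 2.3 : 0.1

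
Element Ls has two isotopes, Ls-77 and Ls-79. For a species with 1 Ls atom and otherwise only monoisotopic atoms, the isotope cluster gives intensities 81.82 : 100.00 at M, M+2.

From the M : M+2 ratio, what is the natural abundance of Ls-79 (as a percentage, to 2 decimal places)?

Write p for the Ls-77 fraction. I(M+2)/I(M) = [C(1,1)·p^0·(1−p)] / p^1 = 1·(1−p)/p = 100.00/81.82 = 1.2222
(1−p)/p = 1.2222/1 = 1.2222  ⇒  p = 1/(1 + 1.2222) = 0.4500
Ls-77: 45.00%, Ls-79: 55.00%.

55.00%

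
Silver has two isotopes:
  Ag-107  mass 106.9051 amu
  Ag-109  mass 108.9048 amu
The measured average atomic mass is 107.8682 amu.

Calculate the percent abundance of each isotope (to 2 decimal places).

With x = fraction of Ag-107 (so Ag-109 is 1 − x):
106.9051·x + 108.9048·(1 − x) = 107.8682
(106.9051 − 108.9048)·x = 107.8682 − 108.9048
x = -1.0366 / -1.9997 = 0.51838 → 51.84% Ag-107, 48.16% Ag-109.

Ag-107: 51.84%, Ag-109: 48.16%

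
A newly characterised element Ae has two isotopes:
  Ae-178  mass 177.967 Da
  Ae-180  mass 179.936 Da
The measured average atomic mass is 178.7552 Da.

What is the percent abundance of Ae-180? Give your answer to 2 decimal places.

With x = fraction of Ae-178 (so Ae-180 is 1 − x):
177.967·x + 179.936·(1 − x) = 178.7552
(177.967 − 179.936)·x = 178.7552 − 179.936
x = -1.1808 / -1.969 = 0.59970 → 59.97% Ae-178, 40.03% Ae-180.

40.03%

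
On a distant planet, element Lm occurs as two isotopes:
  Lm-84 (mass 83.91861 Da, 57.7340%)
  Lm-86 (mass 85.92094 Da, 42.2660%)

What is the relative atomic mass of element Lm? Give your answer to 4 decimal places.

84.7649 Da

Weight each isotope mass by its fractional abundance: 0.577340 × 83.91861 + 0.422660 × 85.92094
= 48.449570 + 36.315345 = 84.764915 Da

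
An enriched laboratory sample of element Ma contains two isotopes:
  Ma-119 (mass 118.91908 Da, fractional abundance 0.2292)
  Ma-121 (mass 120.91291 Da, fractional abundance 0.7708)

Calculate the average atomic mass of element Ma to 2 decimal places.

120.46 Da

Ar = Σ fᵢ·mᵢ = 0.2292 × 118.91908 + 0.7708 × 120.91291
= 27.256253 + 93.199671 = 120.455924 Da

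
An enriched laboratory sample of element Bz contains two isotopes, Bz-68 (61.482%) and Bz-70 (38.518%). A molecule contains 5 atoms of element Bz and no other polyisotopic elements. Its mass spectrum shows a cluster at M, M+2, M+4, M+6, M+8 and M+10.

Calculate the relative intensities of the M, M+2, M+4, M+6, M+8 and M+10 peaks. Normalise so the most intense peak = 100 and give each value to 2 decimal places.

25.48 : 79.81 : 100.00 : 62.65 : 19.62 : 2.46

Expanding (0.61482 + 0.38518)^5:
P(M) = 0.61482^5 = 0.087850
P(M+2) = 5 × 0.61482^4 × 0.38518^1 = 0.275186
P(M+4) = 10 × 0.61482^3 × 0.38518^2 = 0.344803
P(M+6) = 10 × 0.61482^2 × 0.38518^3 = 0.216017
P(M+8) = 5 × 0.61482^1 × 0.38518^4 = 0.067666
P(M+10) = 0.38518^5 = 0.008478
The M+4 peak is largest (0.344803); scaling to 100 gives 25.48 : 79.81 : 100.00 : 62.65 : 19.62 : 2.46.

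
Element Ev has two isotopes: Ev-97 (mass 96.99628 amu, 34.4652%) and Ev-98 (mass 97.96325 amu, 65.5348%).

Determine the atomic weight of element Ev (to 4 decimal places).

Average mass = Σ (abundance × isotope mass) = 0.344652 × 96.99628 + 0.655348 × 97.96325
= 33.429962 + 64.200020 = 97.629982 amu

97.6300 amu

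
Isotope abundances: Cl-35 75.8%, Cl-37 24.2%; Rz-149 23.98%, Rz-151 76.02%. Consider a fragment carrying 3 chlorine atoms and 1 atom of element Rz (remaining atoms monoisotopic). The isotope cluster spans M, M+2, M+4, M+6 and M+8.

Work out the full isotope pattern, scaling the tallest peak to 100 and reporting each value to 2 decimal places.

Chlorine pattern (n=3): 0.43551951 : 0.41713346 : 0.13317454 : 0.01417249
Element Rz pattern (n=1): 0.2398 : 0.7602
Convolve the two distributions (both contribute in 2-u steps):
  M: 0.43551951×0.2398 = 0.104438
  M+2: 0.43551951×0.7602 + 0.41713346×0.2398 = 0.431111
  M+4: 0.41713346×0.7602 + 0.13317454×0.2398 = 0.349040
  M+6: 0.13317454×0.7602 + 0.01417249×0.2398 = 0.104638
  M+8: 0.01417249×0.7602 = 0.010774
Scale to base peak (0.431111) = 100: 24.23 : 100.00 : 80.96 : 24.27 : 2.50

24.23 : 100.00 : 80.96 : 24.27 : 2.50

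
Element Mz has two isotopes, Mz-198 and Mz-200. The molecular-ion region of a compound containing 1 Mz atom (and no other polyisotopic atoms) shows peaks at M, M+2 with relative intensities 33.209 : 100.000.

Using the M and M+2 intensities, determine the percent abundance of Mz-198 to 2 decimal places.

24.93%

Write p for the Mz-198 fraction. I(M+2)/I(M) = [C(1,1)·p^0·(1−p)] / p^1 = 1·(1−p)/p = 100.000/33.209 = 3.0112
(1−p)/p = 3.0112/1 = 3.0112  ⇒  p = 1/(1 + 3.0112) = 0.2493
Mz-198: 24.93%, Mz-200: 75.07%.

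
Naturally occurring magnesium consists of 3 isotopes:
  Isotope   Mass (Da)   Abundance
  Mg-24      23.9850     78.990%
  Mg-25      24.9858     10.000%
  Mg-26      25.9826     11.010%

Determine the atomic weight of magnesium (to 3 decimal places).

Weight each isotope mass by its fractional abundance: 0.78990 × 23.9850 + 0.10000 × 24.9858 + 0.11010 × 25.9826
= 18.94575 + 2.49858 + 2.86068 = 24.30501 Da

24.305 Da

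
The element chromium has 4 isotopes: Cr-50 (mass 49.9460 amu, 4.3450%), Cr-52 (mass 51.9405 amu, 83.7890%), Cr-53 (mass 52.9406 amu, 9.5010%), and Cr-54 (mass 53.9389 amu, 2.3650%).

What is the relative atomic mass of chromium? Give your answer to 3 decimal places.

The abundance-weighted mean is 0.043450 × 49.9460 + 0.837890 × 51.9405 + 0.095010 × 52.9406 + 0.023650 × 53.9389
= 2.17015 + 43.52043 + 5.02989 + 1.27565 = 51.99612 amu

51.996 amu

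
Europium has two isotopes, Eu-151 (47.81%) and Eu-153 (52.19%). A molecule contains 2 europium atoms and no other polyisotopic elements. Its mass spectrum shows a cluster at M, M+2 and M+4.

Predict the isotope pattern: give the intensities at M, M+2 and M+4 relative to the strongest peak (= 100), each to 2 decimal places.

45.80 : 100.00 : 54.58

The 2 Eu atoms are independent, so intensities follow the terms of (0.4781 + 0.5219)^2.
P(M) = 0.4781^2 = 0.228580
P(M+2) = 2 × 0.4781^1 × 0.5219^1 = 0.499041
P(M+4) = 0.5219^2 = 0.272380
The M+2 peak is largest (0.499041); scaling to 100 gives 45.80 : 100.00 : 54.58.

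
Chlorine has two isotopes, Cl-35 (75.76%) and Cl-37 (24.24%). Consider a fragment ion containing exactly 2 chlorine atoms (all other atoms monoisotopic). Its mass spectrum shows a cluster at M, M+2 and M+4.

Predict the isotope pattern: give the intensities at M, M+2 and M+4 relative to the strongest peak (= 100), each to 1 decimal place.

100.0 : 64.0 : 10.2

Each Cl atom is independently Cl-35 (p = 0.7576) or Cl-37 (q = 0.2424); the cluster is the binomial expansion (p + q)^2.
P(M) = 0.7576^2 = 0.573958
P(M+2) = 2 × 0.7576^1 × 0.2424^1 = 0.367284
P(M+4) = 0.2424^2 = 0.058758
The M peak is largest (0.573958); scaling to 100 gives 100.0 : 64.0 : 10.2.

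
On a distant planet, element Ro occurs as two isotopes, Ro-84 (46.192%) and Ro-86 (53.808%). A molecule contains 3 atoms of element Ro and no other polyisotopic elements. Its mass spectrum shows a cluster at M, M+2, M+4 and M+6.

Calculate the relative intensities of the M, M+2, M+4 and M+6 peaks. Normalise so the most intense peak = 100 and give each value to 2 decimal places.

24.57 : 85.85 : 100.00 : 38.83

The 3 Ro atoms are independent, so intensities follow the terms of (0.46192 + 0.53808)^3.
P(M) = 0.46192^3 = 0.098560
P(M+2) = 3 × 0.46192^2 × 0.53808^1 = 0.344431
P(M+4) = 3 × 0.46192^1 × 0.53808^2 = 0.401219
P(M+6) = 0.53808^3 = 0.155790
The M+4 peak is largest (0.401219); scaling to 100 gives 24.57 : 85.85 : 100.00 : 38.83.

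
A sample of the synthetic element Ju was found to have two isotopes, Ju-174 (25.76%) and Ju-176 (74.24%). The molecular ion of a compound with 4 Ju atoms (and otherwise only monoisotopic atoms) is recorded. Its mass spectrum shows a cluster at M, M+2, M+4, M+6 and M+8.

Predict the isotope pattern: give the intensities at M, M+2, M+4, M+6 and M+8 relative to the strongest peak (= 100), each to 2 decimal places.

Expanding (0.2576 + 0.7424)^4:
P(M) = 0.2576^4 = 0.004403
P(M+2) = 4 × 0.2576^3 × 0.7424^1 = 0.050762
P(M+4) = 6 × 0.2576^2 × 0.7424^2 = 0.219442
P(M+6) = 4 × 0.2576^1 × 0.7424^3 = 0.421619
P(M+8) = 0.7424^4 = 0.303775
The M+6 peak is largest (0.421619); scaling to 100 gives 1.04 : 12.04 : 52.05 : 100.00 : 72.05.

1.04 : 12.04 : 52.05 : 100.00 : 72.05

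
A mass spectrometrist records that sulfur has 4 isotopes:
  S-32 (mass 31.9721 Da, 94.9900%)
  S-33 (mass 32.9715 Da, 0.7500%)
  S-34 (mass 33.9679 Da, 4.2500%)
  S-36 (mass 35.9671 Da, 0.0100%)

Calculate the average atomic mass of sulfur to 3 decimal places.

32.065 Da

Average mass = Σ (abundance × isotope mass) = 0.949900 × 31.9721 + 0.007500 × 32.9715 + 0.042500 × 33.9679 + 0.000100 × 35.9671
= 30.37030 + 0.24729 + 1.44364 + 0.00360 = 32.06483 Da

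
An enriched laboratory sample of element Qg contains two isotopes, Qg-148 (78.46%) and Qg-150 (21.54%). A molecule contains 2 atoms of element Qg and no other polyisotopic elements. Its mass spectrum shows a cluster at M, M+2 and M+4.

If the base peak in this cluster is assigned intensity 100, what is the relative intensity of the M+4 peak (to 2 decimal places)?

Binomial terms of (0.7846 + 0.2154)^2: M 0.6156, M+2 0.3380, M+4 0.0464 → M is the base peak.
P(M) = C(2,0) × 0.7846^2 × 0.2154^0 = 1 × 0.61559716 × 1.0000 = 0.615597 (base)
P(M+4) = C(2,2) × 0.7846^0 × 0.2154^2 = 1 × 1.0000 × 0.04639716 = 0.046397
Relative intensity = 0.046397 / 0.615597 × 100 = 7.54

7.54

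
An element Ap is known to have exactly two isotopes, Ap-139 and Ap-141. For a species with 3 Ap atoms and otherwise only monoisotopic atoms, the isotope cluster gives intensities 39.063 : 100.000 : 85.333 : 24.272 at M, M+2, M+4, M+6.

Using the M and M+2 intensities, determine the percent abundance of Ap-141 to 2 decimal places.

Let p = fractional abundance of Ap-139. I(M+2)/I(M) = [C(3,1)·p^2·(1−p)] / p^3 = 3·(1−p)/p = 100.000/39.063 = 2.5600
(1−p)/p = 2.5600/3 = 0.8533  ⇒  p = 1/(1 + 0.8533) = 0.5396
Ap-139: 53.96%, Ap-141: 46.04%.

46.04%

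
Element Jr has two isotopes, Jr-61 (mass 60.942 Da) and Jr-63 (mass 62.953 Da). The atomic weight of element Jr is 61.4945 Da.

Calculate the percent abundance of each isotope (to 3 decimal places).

Writing the weighted mean with unknown fraction x of Jr-61:
60.942·x + 62.953·(1 − x) = 61.4945
(60.942 − 62.953)·x = 61.4945 − 62.953
x = -1.4585 / -2.011 = 0.72526 → 72.526% Jr-61, 27.474% Jr-63.

Jr-61: 72.526%, Jr-63: 27.474%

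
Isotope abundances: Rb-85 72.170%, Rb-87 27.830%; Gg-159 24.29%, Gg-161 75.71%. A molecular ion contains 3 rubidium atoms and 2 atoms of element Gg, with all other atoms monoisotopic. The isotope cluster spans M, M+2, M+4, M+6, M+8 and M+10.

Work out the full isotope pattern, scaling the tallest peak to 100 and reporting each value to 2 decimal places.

5.76 : 42.54 : 100.00 : 81.03 : 27.00 : 3.21

Rubidium pattern (n=3): 0.37589809 : 0.43485841 : 0.16768892 : 0.02155458
Element Gg pattern (n=2): 0.05900041 : 0.36779918 : 0.57320041
Convolve the two distributions (both contribute in 2-u steps):
  M: 0.37589809×0.05900041 = 0.022178
  M+2: 0.37589809×0.36779918 + 0.43485841×0.05900041 = 0.163912
  M+4: 0.37589809×0.57320041 + 0.43485841×0.36779918 + 0.16768892×0.05900041 = 0.385299
  M+6: 0.43485841×0.57320041 + 0.16768892×0.36779918 + 0.02155458×0.05900041 = 0.312209
  M+8: 0.16768892×0.57320041 + 0.02155458×0.36779918 = 0.104047
  M+10: 0.02155458×0.57320041 = 0.012355
Scale to base peak (0.385299) = 100: 5.76 : 42.54 : 100.00 : 81.03 : 27.00 : 3.21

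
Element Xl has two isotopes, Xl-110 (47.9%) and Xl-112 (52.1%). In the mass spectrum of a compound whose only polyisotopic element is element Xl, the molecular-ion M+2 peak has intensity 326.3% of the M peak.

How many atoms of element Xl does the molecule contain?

With n Xl atoms, P(M+2)/P(M) = C(n,1)·p^(n−1)q / p^n = n·q/p = n · 0.521/0.479.
n = 3.263 × 0.479/0.521 = 3.00 ≈ 3

3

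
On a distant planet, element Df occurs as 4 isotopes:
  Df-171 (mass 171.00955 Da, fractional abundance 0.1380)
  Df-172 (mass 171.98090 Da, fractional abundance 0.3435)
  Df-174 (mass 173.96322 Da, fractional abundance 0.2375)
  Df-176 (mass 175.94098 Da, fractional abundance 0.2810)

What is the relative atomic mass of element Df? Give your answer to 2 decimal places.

Weight each isotope mass by its fractional abundance: 0.1380 × 171.00955 + 0.3435 × 171.98090 + 0.2375 × 173.96322 + 0.2810 × 175.94098
= 23.599318 + 59.075439 + 41.316265 + 49.439415 = 173.430437 Da

173.43 Da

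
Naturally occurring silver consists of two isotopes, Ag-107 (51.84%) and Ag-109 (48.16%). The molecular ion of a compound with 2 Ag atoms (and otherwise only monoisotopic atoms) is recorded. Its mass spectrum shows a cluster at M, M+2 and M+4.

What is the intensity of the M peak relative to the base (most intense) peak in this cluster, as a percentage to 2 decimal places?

53.82%

Binomial terms of (0.5184 + 0.4816)^2: M 0.2687, M+2 0.4993, M+4 0.2319 → M+2 is the base peak.
P(M+2) = C(2,1) × 0.5184^1 × 0.4816^1 = 2 × 0.5184 × 0.4816 = 0.499323 (base)
P(M) = C(2,0) × 0.5184^2 × 0.4816^0 = 1 × 0.26873856 × 1.0000 = 0.268739
Relative intensity = 0.268739 / 0.499323 × 100 = 53.82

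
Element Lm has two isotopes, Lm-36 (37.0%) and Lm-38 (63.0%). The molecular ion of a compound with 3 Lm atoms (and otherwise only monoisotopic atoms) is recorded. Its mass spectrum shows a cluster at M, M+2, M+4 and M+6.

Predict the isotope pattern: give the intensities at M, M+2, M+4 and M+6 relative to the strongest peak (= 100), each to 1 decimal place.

11.5 : 58.7 : 100.0 : 56.8

Expanding (0.370 + 0.630)^3:
P(M) = 0.370^3 = 0.050653
P(M+2) = 3 × 0.370^2 × 0.630^1 = 0.258741
P(M+4) = 3 × 0.370^1 × 0.630^2 = 0.440559
P(M+6) = 0.630^3 = 0.250047
The M+4 peak is largest (0.440559); scaling to 100 gives 11.5 : 58.7 : 100.0 : 56.8.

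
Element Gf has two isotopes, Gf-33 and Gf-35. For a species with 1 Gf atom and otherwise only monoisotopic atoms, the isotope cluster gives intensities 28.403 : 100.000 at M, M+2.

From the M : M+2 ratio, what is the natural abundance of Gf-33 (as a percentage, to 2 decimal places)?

22.12%

Write p for the Gf-33 fraction. I(M+2)/I(M) = [C(1,1)·p^0·(1−p)] / p^1 = 1·(1−p)/p = 100.000/28.403 = 3.5208
(1−p)/p = 3.5208/1 = 3.5208  ⇒  p = 1/(1 + 3.5208) = 0.2212
Gf-33: 22.12%, Gf-35: 77.88%.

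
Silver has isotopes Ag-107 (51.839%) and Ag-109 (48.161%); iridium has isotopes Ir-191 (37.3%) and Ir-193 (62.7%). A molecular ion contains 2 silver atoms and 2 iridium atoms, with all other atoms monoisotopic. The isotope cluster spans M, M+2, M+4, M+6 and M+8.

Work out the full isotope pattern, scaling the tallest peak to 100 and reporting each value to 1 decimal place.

10.1 : 52.5 : 100.0 : 82.0 : 24.5

Silver pattern (n=2): 0.26872819 : 0.49932362 : 0.23194819
Iridium pattern (n=2): 0.139129 : 0.467742 : 0.393129
Convolve the two distributions (both contribute in 2-u steps):
  M: 0.26872819×0.139129 = 0.037388
  M+2: 0.26872819×0.467742 + 0.49932362×0.139129 = 0.195166
  M+4: 0.26872819×0.393129 + 0.49932362×0.467742 + 0.23194819×0.139129 = 0.371470
  M+6: 0.49932362×0.393129 + 0.23194819×0.467742 = 0.304791
  M+8: 0.23194819×0.393129 = 0.091186
Scale to base peak (0.371470) = 100: 10.1 : 52.5 : 100.0 : 82.0 : 24.5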